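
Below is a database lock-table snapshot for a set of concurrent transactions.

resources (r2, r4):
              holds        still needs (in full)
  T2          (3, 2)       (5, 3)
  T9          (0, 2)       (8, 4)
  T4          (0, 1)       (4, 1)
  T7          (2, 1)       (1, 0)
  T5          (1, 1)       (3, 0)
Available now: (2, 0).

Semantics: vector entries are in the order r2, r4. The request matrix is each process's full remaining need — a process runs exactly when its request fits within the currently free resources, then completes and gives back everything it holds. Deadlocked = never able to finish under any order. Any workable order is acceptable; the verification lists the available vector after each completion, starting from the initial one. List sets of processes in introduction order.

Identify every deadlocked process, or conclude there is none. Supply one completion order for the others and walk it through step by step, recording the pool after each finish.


No process is deadlocked.
Key observation: beginning at T7, releases accumulate fast enough that every process eventually fits.
A valid finishing order for the others: T7, T5, T4, T2, T9. Check, step by step:
  pool = (2, 0)
  T7: need (1, 0) fits (2, 0); releases (2, 1), pool now (4, 1)
  T5: need (3, 0) fits (4, 1); releases (1, 1), pool now (5, 2)
  T4: need (4, 1) fits (5, 2); releases (0, 1), pool now (5, 3)
  T2: need (5, 3) fits (5, 3); releases (3, 2), pool now (8, 5)
  T9: need (8, 4) fits (8, 5); releases (0, 2), pool now (8, 7)


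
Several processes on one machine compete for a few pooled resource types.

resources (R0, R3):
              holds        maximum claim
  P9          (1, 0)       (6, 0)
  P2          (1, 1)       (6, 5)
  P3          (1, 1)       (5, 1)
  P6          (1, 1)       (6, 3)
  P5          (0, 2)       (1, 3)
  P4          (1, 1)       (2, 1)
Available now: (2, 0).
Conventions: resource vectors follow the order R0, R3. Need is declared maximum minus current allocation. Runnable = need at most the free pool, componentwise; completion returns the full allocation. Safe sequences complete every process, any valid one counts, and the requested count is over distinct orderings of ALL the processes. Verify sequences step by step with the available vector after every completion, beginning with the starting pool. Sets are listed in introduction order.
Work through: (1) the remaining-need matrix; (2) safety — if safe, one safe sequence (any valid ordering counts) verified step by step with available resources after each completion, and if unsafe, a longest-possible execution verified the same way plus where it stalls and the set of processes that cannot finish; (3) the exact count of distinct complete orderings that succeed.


(1) Outstanding need per process (order R0, R3):
  P9: (5, 0)
  P2: (5, 4)
  P3: (4, 0)
  P6: (5, 2)
  P5: (1, 1)
  P4: (1, 0)
(2) The state is UNSAFE.
Key observation: once P4, P5 finish, the pool peaks at (3, 3) — and every remaining process still needs more R0 than that.
A maximal execution: P4, P5 — then nothing else fits. Step-by-step check:
  pool = (2, 0)
  P4 needs (1, 0) <= (2, 0) -> finishes; pool += (1, 1) = (3, 1)
  P5 needs (1, 1) <= (3, 1) -> finishes; pool += (0, 2) = (3, 3)
  P9 still needs (5, 0) but only (3, 3) is free — short on R0
  P2 still needs (5, 4) but only (3, 3) is free — short on R0 and R3
  P3 still needs (4, 0) but only (3, 3) is free — short on R0
  P6 still needs (5, 2) but only (3, 3) is free — short on R0
Never able to finish: P9, P2, P3 and P6.
(3) The exact count: 0 of the possible complete orderings are safe sequences.


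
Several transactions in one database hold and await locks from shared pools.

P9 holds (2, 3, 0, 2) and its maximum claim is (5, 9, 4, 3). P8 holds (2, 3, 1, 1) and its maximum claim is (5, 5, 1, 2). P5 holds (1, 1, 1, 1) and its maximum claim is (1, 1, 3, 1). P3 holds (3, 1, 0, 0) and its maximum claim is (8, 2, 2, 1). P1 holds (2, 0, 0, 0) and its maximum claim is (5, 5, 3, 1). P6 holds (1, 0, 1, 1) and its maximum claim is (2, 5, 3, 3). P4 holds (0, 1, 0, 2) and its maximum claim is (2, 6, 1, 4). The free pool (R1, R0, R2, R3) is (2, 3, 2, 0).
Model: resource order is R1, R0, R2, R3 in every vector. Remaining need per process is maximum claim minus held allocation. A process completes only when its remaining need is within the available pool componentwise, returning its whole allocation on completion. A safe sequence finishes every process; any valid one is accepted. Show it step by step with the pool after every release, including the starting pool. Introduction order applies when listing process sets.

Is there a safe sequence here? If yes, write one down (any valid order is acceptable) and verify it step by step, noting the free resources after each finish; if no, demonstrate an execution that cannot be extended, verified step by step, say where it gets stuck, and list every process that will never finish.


SAFE. One safe sequence: P5, P8, P6, P1, P9, P4, P3.
Key observation: P5 marks the first exact bind of the order: its need (0, 0, 2, 0) fits the free (2, 3, 2, 0) with zero slack on a requested resource.
Check, step by step:
  pool = (2, 3, 2, 0)
  P5: need (0, 0, 2, 0) fits (2, 3, 2, 0); releases (1, 1, 1, 1), pool now (3, 4, 3, 1)
  P8: need (3, 2, 0, 1) fits (3, 4, 3, 1); releases (2, 3, 1, 1), pool now (5, 7, 4, 2)
  P6: need (1, 5, 2, 2) fits (5, 7, 4, 2); releases (1, 0, 1, 1), pool now (6, 7, 5, 3)
  P1: need (3, 5, 3, 1) fits (6, 7, 5, 3); releases (2, 0, 0, 0), pool now (8, 7, 5, 3)
  P9: need (3, 6, 4, 1) fits (8, 7, 5, 3); releases (2, 3, 0, 2), pool now (10, 10, 5, 5)
  P4: need (2, 5, 1, 2) fits (10, 10, 5, 5); releases (0, 1, 0, 2), pool now (10, 11, 5, 7)
  P3: need (5, 1, 2, 1) fits (10, 11, 5, 7); releases (3, 1, 0, 0), pool now (13, 12, 5, 7)


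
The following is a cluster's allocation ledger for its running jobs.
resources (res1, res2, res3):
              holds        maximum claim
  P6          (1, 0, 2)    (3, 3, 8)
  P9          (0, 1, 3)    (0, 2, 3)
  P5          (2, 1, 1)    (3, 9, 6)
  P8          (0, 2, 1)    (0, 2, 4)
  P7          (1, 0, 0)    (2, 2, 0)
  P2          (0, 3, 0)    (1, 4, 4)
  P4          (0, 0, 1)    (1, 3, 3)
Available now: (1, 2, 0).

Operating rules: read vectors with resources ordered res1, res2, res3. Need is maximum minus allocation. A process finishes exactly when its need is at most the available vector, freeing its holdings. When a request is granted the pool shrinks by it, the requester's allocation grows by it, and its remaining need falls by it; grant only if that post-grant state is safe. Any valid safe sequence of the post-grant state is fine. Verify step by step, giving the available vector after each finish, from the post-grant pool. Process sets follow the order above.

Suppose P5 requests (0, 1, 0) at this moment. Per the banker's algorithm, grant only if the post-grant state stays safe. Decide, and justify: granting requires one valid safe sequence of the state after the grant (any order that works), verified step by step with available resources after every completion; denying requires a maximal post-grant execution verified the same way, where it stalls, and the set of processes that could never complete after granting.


GRANT — the state after the grant stays safe, e.g. via P9, P8, P2, P7, P4, P5, P6.
Key observation: (1, 1, 0) free after granting still covers P9 first, and each release covers the next.
Check on the post-grant state, step by step:
  pool = (1, 1, 0)
  run P9 (needs (0, 1, 0), free (1, 1, 0)); after release of (0, 1, 3) the pool is (1, 2, 3)
  run P8 (needs (0, 0, 3), free (1, 2, 3)); after release of (0, 2, 1) the pool is (1, 4, 4)
  run P2 (needs (1, 1, 4), free (1, 4, 4)); after release of (0, 3, 0) the pool is (1, 7, 4)
  run P7 (needs (1, 2, 0), free (1, 7, 4)); after release of (1, 0, 0) the pool is (2, 7, 4)
  run P4 (needs (1, 3, 2), free (2, 7, 4)); after release of (0, 0, 1) the pool is (2, 7, 5)
  run P5 (needs (1, 7, 5), free (2, 7, 5)); after release of (2, 2, 1) the pool is (4, 9, 6)
  run P6 (needs (2, 3, 6), free (4, 9, 6)); after release of (1, 0, 2) the pool is (5, 9, 8)


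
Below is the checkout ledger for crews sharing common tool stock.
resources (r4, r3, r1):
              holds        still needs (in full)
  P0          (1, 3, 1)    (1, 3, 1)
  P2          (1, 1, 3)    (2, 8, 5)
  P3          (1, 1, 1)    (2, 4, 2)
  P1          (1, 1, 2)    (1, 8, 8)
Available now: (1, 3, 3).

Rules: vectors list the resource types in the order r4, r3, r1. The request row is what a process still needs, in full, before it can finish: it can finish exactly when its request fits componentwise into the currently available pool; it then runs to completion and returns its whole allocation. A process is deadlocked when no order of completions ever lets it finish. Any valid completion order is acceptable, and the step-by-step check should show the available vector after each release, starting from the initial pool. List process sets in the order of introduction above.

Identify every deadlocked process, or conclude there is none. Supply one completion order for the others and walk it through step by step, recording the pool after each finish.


Deadlocked set: P2 and P1.
Key observation: even finishing P0, P3 leaves just (3, 7, 5) free — too little r3 for any of the remaining processes.
The rest can finish in the order P0, P3. Verifying each step:
  pool = (1, 3, 3)
  P0 needs (1, 3, 1) <= (1, 3, 3) -> finishes; pool += (1, 3, 1) = (2, 6, 4)
  P3 needs (2, 4, 2) <= (2, 6, 4) -> finishes; pool += (1, 1, 1) = (3, 7, 5)
The blocked processes can never fit:
  P2 cannot run: need (2, 8, 5) vs free (3, 7, 5) (insufficient r3)
  P1 cannot run: need (1, 8, 8) vs free (3, 7, 5) (insufficient r3 and r1)


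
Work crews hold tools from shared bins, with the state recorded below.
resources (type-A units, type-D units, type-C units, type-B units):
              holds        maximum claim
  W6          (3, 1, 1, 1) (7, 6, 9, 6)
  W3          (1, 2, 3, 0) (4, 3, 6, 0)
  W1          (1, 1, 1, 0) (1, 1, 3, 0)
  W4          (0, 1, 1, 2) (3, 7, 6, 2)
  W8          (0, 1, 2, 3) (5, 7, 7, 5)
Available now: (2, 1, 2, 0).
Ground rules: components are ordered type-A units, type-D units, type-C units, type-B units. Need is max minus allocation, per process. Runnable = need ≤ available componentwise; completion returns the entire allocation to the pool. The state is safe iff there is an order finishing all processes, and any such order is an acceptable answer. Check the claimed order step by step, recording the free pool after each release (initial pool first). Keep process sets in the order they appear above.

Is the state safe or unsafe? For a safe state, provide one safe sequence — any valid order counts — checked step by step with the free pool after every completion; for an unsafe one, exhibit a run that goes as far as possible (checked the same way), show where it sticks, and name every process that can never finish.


UNSAFE — no complete ordering exists.
Key observation: no order helps: past W1, W3, the free pool tops out at (4, 4, 6, 0), below what each blocked process needs in type-D units.
A maximal execution: W1, W3 — then nothing else fits. Verifying each step:
  pool = (2, 1, 2, 0)
  W1: need (0, 0, 2, 0) fits (2, 1, 2, 0); releases (1, 1, 1, 0), pool now (3, 2, 3, 0)
  W3: need (3, 1, 3, 0) fits (3, 2, 3, 0); releases (1, 2, 3, 0), pool now (4, 4, 6, 0)
  W6 still needs (4, 5, 8, 5) but only (4, 4, 6, 0) is free — short on type-D units, type-C units and type-B units
  W4 still needs (3, 6, 5, 0) but only (4, 4, 6, 0) is free — short on type-D units
  W8 still needs (5, 6, 5, 2) but only (4, 4, 6, 0) is free — short on type-A units, type-D units and type-B units
Processes that can never finish: W6, W4 and W8.


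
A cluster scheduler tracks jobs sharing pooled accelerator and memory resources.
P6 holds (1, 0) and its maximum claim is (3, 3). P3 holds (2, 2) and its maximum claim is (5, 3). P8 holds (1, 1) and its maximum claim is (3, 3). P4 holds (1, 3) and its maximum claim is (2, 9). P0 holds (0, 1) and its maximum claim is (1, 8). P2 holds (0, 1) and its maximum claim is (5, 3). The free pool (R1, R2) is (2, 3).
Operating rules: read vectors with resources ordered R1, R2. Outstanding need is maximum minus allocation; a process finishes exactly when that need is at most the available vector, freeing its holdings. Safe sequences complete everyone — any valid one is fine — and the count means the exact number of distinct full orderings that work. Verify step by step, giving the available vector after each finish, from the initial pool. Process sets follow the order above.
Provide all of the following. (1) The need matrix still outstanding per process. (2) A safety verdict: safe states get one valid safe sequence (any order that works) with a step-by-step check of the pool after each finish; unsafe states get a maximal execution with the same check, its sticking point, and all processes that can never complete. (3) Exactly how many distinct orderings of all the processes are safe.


(1) Need matrix, components ordered R1, R2:
  P6: (2, 3)
  P3: (3, 1)
  P8: (2, 2)
  P4: (1, 6)
  P0: (1, 7)
  P2: (5, 2)
(2) The state is SAFE; one workable sequence: P8, P3, P6, P2, P0, P4.
Key observation: P8 marks the first exact bind of the order: its need (2, 2) fits the free (2, 3) with zero slack on a requested resource.
Verifying each step:
  pool = (2, 3)
  P8 needs (2, 2) <= (2, 3) -> finishes; pool += (1, 1) = (3, 4)
  P3 needs (3, 1) <= (3, 4) -> finishes; pool += (2, 2) = (5, 6)
  P6 needs (2, 3) <= (5, 6) -> finishes; pool += (1, 0) = (6, 6)
  P2 needs (5, 2) <= (6, 6) -> finishes; pool += (0, 1) = (6, 7)
  P0 needs (1, 7) <= (6, 7) -> finishes; pool += (0, 1) = (6, 8)
  P4 needs (1, 6) <= (6, 8) -> finishes; pool += (1, 3) = (7, 11)
(3) Exactly 32 of the possible complete orderings are safe sequences.


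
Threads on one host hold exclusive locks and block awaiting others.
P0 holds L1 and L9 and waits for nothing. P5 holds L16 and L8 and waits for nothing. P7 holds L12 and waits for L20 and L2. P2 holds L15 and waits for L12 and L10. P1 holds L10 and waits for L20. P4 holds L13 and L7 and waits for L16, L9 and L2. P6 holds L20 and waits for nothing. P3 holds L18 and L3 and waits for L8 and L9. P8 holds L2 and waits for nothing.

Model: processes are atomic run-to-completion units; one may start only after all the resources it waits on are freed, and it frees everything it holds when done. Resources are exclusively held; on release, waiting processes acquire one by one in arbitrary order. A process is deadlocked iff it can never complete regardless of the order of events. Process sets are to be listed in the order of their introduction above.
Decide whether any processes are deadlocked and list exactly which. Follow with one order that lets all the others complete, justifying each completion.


The deadlocked set is empty.
Key observation: all waits point, directly or indirectly, at processes that can finish, so nothing is permanently blocked.
The rest can finish in the order P8, P6, P5, P0, P3, P1, P4, P7, P2.
Check, step by step:
  P8: no waits; runs immediately, freeing L2
  P6: no waits; runs immediately, freeing L20
  P5: no waits; runs immediately, freeing L16 and L8
  P0: no waits; runs immediately, freeing L1 and L9
  P3: everything it awaited (L8 and L9) is free; runs, freeing L18 and L3
  P1: everything it awaited (L20) is free; runs, freeing L10
  P4: everything it awaited (L16, L9 and L2) is free; runs, freeing L13 and L7
  P7: everything it awaited (L20 and L2) is free; runs, freeing L12
  P2: everything it awaited (L12 and L10) is free; runs, freeing L15


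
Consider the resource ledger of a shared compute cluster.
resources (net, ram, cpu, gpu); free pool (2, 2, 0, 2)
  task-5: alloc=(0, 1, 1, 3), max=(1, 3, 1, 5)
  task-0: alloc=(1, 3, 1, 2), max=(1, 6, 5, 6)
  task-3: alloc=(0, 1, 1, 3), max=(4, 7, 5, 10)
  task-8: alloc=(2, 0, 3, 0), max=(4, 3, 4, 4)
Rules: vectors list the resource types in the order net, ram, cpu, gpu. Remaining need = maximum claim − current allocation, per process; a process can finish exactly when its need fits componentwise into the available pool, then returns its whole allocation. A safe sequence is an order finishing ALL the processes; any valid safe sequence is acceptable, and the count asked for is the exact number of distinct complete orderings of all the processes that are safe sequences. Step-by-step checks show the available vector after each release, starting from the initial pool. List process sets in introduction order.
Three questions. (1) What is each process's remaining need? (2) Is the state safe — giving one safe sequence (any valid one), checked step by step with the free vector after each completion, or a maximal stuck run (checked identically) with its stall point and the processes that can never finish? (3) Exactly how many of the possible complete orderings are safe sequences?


(1) Outstanding need per process (order net, ram, cpu, gpu):
  task-5: (1, 2, 0, 2)
  task-0: (0, 3, 4, 4)
  task-3: (4, 6, 4, 7)
  task-8: (2, 3, 1, 4)
(2) SAFE — a valid safe sequence is task-5, task-8, task-0, task-3.
Key observation: at task-5 the run first touches a limit — (1, 2, 0, 2) against (2, 2, 0, 2), exact on a resource it actually requests.
Check, step by step:
  pool = (2, 2, 0, 2)
  task-5: need (1, 2, 0, 2) fits (2, 2, 0, 2); releases (0, 1, 1, 3), pool now (2, 3, 1, 5)
  task-8: need (2, 3, 1, 4) fits (2, 3, 1, 5); releases (2, 0, 3, 0), pool now (4, 3, 4, 5)
  task-0: need (0, 3, 4, 4) fits (4, 3, 4, 5); releases (1, 3, 1, 2), pool now (5, 6, 5, 7)
  task-3: need (4, 6, 4, 7) fits (5, 6, 5, 7); releases (0, 1, 1, 3), pool now (5, 7, 6, 10)
(3) Precisely 1 of the possible complete orderings is a safe sequence.


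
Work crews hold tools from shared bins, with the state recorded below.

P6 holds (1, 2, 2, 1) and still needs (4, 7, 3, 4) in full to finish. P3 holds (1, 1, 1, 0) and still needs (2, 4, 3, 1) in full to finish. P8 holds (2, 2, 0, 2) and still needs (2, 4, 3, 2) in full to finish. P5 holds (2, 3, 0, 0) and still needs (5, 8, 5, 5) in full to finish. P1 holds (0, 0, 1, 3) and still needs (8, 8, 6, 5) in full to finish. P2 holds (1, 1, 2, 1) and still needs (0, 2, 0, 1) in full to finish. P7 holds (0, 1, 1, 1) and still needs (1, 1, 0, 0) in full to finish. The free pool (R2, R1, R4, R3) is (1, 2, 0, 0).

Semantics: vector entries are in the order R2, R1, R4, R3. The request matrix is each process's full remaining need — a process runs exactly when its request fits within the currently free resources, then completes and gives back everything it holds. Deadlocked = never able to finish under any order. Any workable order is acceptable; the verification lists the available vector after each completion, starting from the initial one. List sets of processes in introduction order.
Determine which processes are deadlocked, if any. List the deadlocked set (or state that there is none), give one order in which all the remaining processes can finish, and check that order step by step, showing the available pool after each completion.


No process is deadlocked.
Key observation: P7 leads a chain of completions in which each release enables another process.
One completion order for the rest: P7, P2, P8, P3, P6, P5, P1. Step-by-step check:
  pool = (1, 2, 0, 0)
  P7 needs (1, 1, 0, 0) <= (1, 2, 0, 0) -> finishes; pool += (0, 1, 1, 1) = (1, 3, 1, 1)
  P2 needs (0, 2, 0, 1) <= (1, 3, 1, 1) -> finishes; pool += (1, 1, 2, 1) = (2, 4, 3, 2)
  P8 needs (2, 4, 3, 2) <= (2, 4, 3, 2) -> finishes; pool += (2, 2, 0, 2) = (4, 6, 3, 4)
  P3 needs (2, 4, 3, 1) <= (4, 6, 3, 4) -> finishes; pool += (1, 1, 1, 0) = (5, 7, 4, 4)
  P6 needs (4, 7, 3, 4) <= (5, 7, 4, 4) -> finishes; pool += (1, 2, 2, 1) = (6, 9, 6, 5)
  P5 needs (5, 8, 5, 5) <= (6, 9, 6, 5) -> finishes; pool += (2, 3, 0, 0) = (8, 12, 6, 5)
  P1 needs (8, 8, 6, 5) <= (8, 12, 6, 5) -> finishes; pool += (0, 0, 1, 3) = (8, 12, 7, 8)


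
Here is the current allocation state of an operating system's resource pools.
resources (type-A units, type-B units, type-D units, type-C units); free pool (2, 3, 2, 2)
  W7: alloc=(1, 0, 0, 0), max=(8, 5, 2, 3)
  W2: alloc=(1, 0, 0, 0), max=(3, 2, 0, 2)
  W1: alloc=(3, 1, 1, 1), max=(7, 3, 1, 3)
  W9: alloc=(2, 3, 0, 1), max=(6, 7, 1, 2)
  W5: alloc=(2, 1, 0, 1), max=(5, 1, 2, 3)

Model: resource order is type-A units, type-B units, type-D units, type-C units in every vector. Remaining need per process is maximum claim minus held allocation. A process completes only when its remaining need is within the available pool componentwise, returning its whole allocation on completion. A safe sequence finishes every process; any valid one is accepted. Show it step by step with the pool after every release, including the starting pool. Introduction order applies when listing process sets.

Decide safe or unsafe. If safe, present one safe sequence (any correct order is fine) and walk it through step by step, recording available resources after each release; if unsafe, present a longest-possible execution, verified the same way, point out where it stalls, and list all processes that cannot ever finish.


SAFE. One safe sequence: W2, W5, W9, W1, W7.
Key observation: at W2 the run first touches a limit — (2, 2, 0, 2) against (2, 3, 2, 2), exact on a resource it actually requests.
Step-by-step check:
  pool = (2, 3, 2, 2)
  run W2 (needs (2, 2, 0, 2), free (2, 3, 2, 2)); after release of (1, 0, 0, 0) the pool is (3, 3, 2, 2)
  run W5 (needs (3, 0, 2, 2), free (3, 3, 2, 2)); after release of (2, 1, 0, 1) the pool is (5, 4, 2, 3)
  run W9 (needs (4, 4, 1, 1), free (5, 4, 2, 3)); after release of (2, 3, 0, 1) the pool is (7, 7, 2, 4)
  run W1 (needs (4, 2, 0, 2), free (7, 7, 2, 4)); after release of (3, 1, 1, 1) the pool is (10, 8, 3, 5)
  run W7 (needs (7, 5, 2, 3), free (10, 8, 3, 5)); after release of (1, 0, 0, 0) the pool is (11, 8, 3, 5)


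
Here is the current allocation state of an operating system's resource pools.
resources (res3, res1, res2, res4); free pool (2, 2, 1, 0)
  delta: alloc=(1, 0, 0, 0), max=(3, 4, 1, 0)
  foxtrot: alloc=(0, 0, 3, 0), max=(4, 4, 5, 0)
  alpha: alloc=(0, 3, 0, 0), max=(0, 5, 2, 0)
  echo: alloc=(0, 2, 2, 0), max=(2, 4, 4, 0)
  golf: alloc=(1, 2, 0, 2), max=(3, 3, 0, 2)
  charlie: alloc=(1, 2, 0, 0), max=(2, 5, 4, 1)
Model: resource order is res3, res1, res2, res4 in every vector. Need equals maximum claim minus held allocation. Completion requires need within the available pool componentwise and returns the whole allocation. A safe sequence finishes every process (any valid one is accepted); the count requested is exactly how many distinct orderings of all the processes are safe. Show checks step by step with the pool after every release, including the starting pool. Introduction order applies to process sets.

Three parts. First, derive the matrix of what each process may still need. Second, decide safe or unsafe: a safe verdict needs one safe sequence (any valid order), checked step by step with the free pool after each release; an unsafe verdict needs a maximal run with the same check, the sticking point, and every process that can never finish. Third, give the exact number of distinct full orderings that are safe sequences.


(1) Outstanding need per process (order res3, res1, res2, res4):
  delta: (2, 4, 1, 0)
  foxtrot: (4, 4, 2, 0)
  alpha: (0, 2, 2, 0)
  echo: (2, 2, 2, 0)
  golf: (2, 1, 0, 0)
  charlie: (1, 3, 4, 1)
(2) UNSAFE.
Key observation: after golf, delta complete, (4, 4, 1, 2) is the best the pool ever gets, yet each leftover process wants more res2.
A maximal execution: golf, delta — then nothing else fits. Step-by-step check:
  pool = (2, 2, 1, 0)
  golf: need (2, 1, 0, 0) fits (2, 2, 1, 0); releases (1, 2, 0, 2), pool now (3, 4, 1, 2)
  delta: need (2, 4, 1, 0) fits (3, 4, 1, 2); releases (1, 0, 0, 0), pool now (4, 4, 1, 2)
  foxtrot still needs (4, 4, 2, 0) but only (4, 4, 1, 2) is free — short on res2
  alpha still needs (0, 2, 2, 0) but only (4, 4, 1, 2) is free — short on res2
  echo still needs (2, 2, 2, 0) but only (4, 4, 1, 2) is free — short on res2
  charlie still needs (1, 3, 4, 1) but only (4, 4, 1, 2) is free — short on res2
Permanently blocked: foxtrot, alpha, echo and charlie.
(3) Precisely 0 of the possible complete orderings are safe sequences.


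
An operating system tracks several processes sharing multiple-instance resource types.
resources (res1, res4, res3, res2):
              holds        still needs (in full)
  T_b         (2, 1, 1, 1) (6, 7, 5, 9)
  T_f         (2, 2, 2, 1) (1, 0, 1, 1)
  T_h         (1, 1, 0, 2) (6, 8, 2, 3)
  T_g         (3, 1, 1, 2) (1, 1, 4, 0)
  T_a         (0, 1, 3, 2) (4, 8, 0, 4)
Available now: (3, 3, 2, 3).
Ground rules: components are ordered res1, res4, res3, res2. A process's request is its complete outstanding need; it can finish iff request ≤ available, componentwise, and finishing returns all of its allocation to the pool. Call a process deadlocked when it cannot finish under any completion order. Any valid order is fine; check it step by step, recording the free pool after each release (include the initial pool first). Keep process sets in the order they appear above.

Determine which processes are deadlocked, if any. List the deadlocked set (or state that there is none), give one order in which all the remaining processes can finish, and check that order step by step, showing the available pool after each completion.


The deadlocked set is T_b, T_h and T_a.
Key observation: no order helps: past T_f, T_g, the free pool tops out at (8, 6, 5, 6), below what each blocked process needs in res4.
The rest can finish in the order T_f, T_g. Verifying each step:
  pool = (3, 3, 2, 3)
  T_f: need (1, 0, 1, 1) fits (3, 3, 2, 3); releases (2, 2, 2, 1), pool now (5, 5, 4, 4)
  T_g: need (1, 1, 4, 0) fits (5, 5, 4, 4); releases (3, 1, 1, 2), pool now (8, 6, 5, 6)
None of the blocked processes ever fits:
  T_b still needs (6, 7, 5, 9) but only (8, 6, 5, 6) is free — short on res4 and res2
  T_h still needs (6, 8, 2, 3) but only (8, 6, 5, 6) is free — short on res4
  T_a still needs (4, 8, 0, 4) but only (8, 6, 5, 6) is free — short on res4


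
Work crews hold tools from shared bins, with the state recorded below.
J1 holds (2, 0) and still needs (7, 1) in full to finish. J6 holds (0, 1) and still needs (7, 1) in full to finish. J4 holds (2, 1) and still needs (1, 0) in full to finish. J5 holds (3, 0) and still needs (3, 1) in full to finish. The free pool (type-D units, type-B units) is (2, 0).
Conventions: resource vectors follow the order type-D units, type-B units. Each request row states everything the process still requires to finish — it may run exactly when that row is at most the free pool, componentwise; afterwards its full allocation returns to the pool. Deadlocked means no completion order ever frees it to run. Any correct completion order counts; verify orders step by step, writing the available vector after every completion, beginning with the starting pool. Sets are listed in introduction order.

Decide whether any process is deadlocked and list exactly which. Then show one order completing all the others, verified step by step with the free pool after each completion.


No process is deadlocked.
Key observation: there is always a runnable process — J4 first — so the state unwinds completely.
One completion order for the rest: J4, J5, J6, J1. Verifying each step:
  pool = (2, 0)
  J4 needs (1, 0) <= (2, 0) -> finishes; pool += (2, 1) = (4, 1)
  J5 needs (3, 1) <= (4, 1) -> finishes; pool += (3, 0) = (7, 1)
  J6 needs (7, 1) <= (7, 1) -> finishes; pool += (0, 1) = (7, 2)
  J1 needs (7, 1) <= (7, 2) -> finishes; pool += (2, 0) = (9, 2)


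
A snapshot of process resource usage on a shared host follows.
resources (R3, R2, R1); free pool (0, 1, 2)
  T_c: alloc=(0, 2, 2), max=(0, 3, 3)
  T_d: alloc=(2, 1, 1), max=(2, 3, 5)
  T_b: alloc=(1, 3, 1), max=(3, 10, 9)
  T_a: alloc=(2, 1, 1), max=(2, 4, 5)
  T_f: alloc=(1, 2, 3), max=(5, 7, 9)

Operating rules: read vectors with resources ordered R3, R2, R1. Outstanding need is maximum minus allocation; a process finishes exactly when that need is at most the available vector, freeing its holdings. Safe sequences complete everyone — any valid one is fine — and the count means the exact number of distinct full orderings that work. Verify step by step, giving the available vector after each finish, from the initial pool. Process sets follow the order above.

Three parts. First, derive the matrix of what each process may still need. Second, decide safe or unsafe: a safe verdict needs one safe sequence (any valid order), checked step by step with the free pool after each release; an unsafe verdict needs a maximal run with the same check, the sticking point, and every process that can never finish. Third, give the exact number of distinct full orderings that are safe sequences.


(1) Outstanding need per process (order R3, R2, R1):
  T_c: (0, 1, 1)
  T_d: (0, 2, 4)
  T_b: (2, 7, 8)
  T_a: (0, 3, 4)
  T_f: (4, 5, 6)
(2) SAFE — a valid safe sequence is T_c, T_d, T_a, T_f, T_b.
Key observation: the order's first zero-slack moment is T_c ((0, 1, 1) needed, (0, 1, 2) free — a requested resource with nothing to spare).
Step-by-step check:
  pool = (0, 1, 2)
  T_c: need (0, 1, 1) fits (0, 1, 2); releases (0, 2, 2), pool now (0, 3, 4)
  T_d: need (0, 2, 4) fits (0, 3, 4); releases (2, 1, 1), pool now (2, 4, 5)
  T_a: need (0, 3, 4) fits (2, 4, 5); releases (2, 1, 1), pool now (4, 5, 6)
  T_f: need (4, 5, 6) fits (4, 5, 6); releases (1, 2, 3), pool now (5, 7, 9)
  T_b: need (2, 7, 8) fits (5, 7, 9); releases (1, 3, 1), pool now (6, 10, 10)
(3) The exact count: 2 of the possible complete orderings are safe sequences.


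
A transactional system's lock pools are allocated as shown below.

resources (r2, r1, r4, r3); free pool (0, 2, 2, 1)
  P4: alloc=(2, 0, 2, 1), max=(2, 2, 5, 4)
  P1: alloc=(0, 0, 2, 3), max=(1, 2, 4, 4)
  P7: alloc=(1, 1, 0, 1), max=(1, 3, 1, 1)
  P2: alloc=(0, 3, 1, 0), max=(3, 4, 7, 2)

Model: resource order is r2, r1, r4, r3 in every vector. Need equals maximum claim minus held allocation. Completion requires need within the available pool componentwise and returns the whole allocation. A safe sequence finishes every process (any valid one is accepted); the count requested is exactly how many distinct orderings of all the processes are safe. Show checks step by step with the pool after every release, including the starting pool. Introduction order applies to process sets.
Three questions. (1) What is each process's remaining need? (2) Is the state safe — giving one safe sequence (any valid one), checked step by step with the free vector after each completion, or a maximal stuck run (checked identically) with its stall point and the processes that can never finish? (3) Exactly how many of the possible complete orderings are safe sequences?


(1) Remaining need (order r2, r1, r4, r3):
  P4: (0, 2, 3, 3)
  P1: (1, 2, 2, 1)
  P7: (0, 2, 1, 0)
  P2: (3, 1, 6, 2)
(2) SAFE. One safe sequence: P7, P1, P4, P2.
Key observation: P7 is the earliest step where a requested resource binds exactly: need (0, 2, 1, 0), pool (0, 2, 2, 1) at its turn.
Check, step by step:
  pool = (0, 2, 2, 1)
  run P7 (needs (0, 2, 1, 0), free (0, 2, 2, 1)); after release of (1, 1, 0, 1) the pool is (1, 3, 2, 2)
  run P1 (needs (1, 2, 2, 1), free (1, 3, 2, 2)); after release of (0, 0, 2, 3) the pool is (1, 3, 4, 5)
  run P4 (needs (0, 2, 3, 3), free (1, 3, 4, 5)); after release of (2, 0, 2, 1) the pool is (3, 3, 6, 6)
  run P2 (needs (3, 1, 6, 2), free (3, 3, 6, 6)); after release of (0, 3, 1, 0) the pool is (3, 6, 7, 6)
(3) Exactly 1 of the possible complete orderings is a safe sequence.


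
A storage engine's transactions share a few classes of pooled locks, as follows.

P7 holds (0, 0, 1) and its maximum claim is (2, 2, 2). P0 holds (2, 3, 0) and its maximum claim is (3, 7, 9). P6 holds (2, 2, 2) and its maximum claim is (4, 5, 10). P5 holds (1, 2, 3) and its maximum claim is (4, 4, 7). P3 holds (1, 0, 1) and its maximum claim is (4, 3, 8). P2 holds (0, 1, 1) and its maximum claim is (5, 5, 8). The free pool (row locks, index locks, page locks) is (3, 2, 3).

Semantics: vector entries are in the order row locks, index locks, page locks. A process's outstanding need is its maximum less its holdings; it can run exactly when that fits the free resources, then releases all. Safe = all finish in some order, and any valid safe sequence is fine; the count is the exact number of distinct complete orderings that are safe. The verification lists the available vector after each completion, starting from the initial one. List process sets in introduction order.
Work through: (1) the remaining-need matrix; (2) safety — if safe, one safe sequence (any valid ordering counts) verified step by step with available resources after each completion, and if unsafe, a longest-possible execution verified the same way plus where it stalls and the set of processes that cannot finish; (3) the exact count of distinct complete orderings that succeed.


(1) Remaining need (order row locks, index locks, page locks):
  P7: (2, 2, 1)
  P0: (1, 4, 9)
  P6: (2, 3, 8)
  P5: (3, 2, 4)
  P3: (3, 3, 7)
  P2: (5, 4, 7)
(2) SAFE, for example via the order P7, P5, P3, P6, P0, P2.
Key observation: P7 is the earliest step where a requested resource binds exactly: need (2, 2, 1), pool (3, 2, 3) at its turn.
Check, step by step:
  pool = (3, 2, 3)
  run P7 (needs (2, 2, 1), free (3, 2, 3)); after release of (0, 0, 1) the pool is (3, 2, 4)
  run P5 (needs (3, 2, 4), free (3, 2, 4)); after release of (1, 2, 3) the pool is (4, 4, 7)
  run P3 (needs (3, 3, 7), free (4, 4, 7)); after release of (1, 0, 1) the pool is (5, 4, 8)
  run P6 (needs (2, 3, 8), free (5, 4, 8)); after release of (2, 2, 2) the pool is (7, 6, 10)
  run P0 (needs (1, 4, 9), free (7, 6, 10)); after release of (2, 3, 0) the pool is (9, 9, 10)
  run P2 (needs (5, 4, 7), free (9, 9, 10)); after release of (0, 1, 1) the pool is (9, 10, 11)
(3) Precisely 4 of the possible complete orderings are safe sequences.


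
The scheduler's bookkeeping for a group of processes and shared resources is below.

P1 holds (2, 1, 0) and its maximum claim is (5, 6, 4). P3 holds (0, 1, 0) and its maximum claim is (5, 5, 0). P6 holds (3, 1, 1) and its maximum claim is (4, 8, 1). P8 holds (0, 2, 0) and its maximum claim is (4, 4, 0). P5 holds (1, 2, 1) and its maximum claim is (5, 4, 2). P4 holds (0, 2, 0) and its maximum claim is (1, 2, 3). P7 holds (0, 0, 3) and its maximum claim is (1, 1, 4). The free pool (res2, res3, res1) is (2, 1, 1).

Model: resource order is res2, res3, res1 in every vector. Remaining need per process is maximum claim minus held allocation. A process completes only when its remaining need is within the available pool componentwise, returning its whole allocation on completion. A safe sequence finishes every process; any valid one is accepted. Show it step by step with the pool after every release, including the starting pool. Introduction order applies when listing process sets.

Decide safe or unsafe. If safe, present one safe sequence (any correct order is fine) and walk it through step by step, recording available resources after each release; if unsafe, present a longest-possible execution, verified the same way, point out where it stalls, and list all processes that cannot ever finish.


UNSAFE — no complete ordering exists.
Key observation: after P7, P4 the pool peaks at (2, 3, 4), and each blocked process is short somewhere: P1 on res2, res3; P3 on res2, res3; P6 on res3; P8 on res2; P5 on res2.
Going as far as possible: P7, P4; after that, nothing fits. Verifying each step:
  pool = (2, 1, 1)
  P7 needs (1, 1, 1) <= (2, 1, 1) -> finishes; pool += (0, 0, 3) = (2, 1, 4)
  P4 needs (1, 0, 3) <= (2, 1, 4) -> finishes; pool += (0, 2, 0) = (2, 3, 4)
  P1 still needs (3, 5, 4) but only (2, 3, 4) is free — short on res2 and res3
  P3 still needs (5, 4, 0) but only (2, 3, 4) is free — short on res2 and res3
  P6 still needs (1, 7, 0) but only (2, 3, 4) is free — short on res3
  P8 still needs (4, 2, 0) but only (2, 3, 4) is free — short on res2
  P5 still needs (4, 2, 1) but only (2, 3, 4) is free — short on res2
Never able to finish: P1, P3, P6, P8 and P5.


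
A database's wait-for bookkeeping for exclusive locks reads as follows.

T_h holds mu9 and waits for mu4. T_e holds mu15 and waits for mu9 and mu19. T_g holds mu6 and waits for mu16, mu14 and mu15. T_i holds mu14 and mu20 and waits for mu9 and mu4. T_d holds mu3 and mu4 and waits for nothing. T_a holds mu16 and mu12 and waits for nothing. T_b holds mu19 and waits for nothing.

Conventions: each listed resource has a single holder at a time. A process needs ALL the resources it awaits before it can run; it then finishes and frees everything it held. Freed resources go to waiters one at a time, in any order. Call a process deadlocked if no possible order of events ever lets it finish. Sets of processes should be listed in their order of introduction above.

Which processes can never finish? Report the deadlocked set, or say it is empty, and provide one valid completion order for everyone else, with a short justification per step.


No process is deadlocked.
Key observation: the wait graph is acyclic; completion cascades from the unblocked processes through everyone else.
The rest can finish in the order T_a, T_b, T_d, T_h, T_i, T_e, T_g.
Walking it through:
  run T_a (it waits on nothing); releases mu16 and mu12
  run T_b (it waits on nothing); releases mu19
  run T_d (it waits on nothing); releases mu3 and mu4
  run T_h (all its waits — mu4 — are resolved); releases mu9
  run T_i (all its waits — mu9 and mu4 — are resolved); releases mu14 and mu20
  run T_e (all its waits — mu9 and mu19 — are resolved); releases mu15
  run T_g (all its waits — mu16, mu14 and mu15 — are resolved); releases mu6


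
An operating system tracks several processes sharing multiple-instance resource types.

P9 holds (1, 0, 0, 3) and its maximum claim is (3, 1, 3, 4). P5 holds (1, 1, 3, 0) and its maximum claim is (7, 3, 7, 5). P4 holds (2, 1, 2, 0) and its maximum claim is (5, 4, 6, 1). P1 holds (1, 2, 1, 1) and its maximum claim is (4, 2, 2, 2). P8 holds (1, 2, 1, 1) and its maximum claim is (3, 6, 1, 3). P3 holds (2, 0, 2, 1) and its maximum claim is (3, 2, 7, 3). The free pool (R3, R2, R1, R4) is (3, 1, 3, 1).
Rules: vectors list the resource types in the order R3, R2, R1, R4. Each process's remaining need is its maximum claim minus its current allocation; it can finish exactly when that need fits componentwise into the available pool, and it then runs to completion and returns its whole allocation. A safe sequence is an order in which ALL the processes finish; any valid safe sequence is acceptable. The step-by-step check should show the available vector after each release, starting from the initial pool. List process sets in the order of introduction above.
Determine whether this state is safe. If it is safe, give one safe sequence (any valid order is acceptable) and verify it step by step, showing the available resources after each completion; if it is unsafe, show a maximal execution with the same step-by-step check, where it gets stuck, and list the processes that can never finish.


SAFE, for example via the order P1, P4, P9, P3, P5, P8.
Key observation: reading the order forward, P1 is the first process whose need (3, 0, 1, 1) meets the free pool (3, 1, 3, 1) exactly on a resource it requests.
Walking it through:
  pool = (3, 1, 3, 1)
  run P1 (needs (3, 0, 1, 1), free (3, 1, 3, 1)); after release of (1, 2, 1, 1) the pool is (4, 3, 4, 2)
  run P4 (needs (3, 3, 4, 1), free (4, 3, 4, 2)); after release of (2, 1, 2, 0) the pool is (6, 4, 6, 2)
  run P9 (needs (2, 1, 3, 1), free (6, 4, 6, 2)); after release of (1, 0, 0, 3) the pool is (7, 4, 6, 5)
  run P3 (needs (1, 2, 5, 2), free (7, 4, 6, 5)); after release of (2, 0, 2, 1) the pool is (9, 4, 8, 6)
  run P5 (needs (6, 2, 4, 5), free (9, 4, 8, 6)); after release of (1, 1, 3, 0) the pool is (10, 5, 11, 6)
  run P8 (needs (2, 4, 0, 2), free (10, 5, 11, 6)); after release of (1, 2, 1, 1) the pool is (11, 7, 12, 7)


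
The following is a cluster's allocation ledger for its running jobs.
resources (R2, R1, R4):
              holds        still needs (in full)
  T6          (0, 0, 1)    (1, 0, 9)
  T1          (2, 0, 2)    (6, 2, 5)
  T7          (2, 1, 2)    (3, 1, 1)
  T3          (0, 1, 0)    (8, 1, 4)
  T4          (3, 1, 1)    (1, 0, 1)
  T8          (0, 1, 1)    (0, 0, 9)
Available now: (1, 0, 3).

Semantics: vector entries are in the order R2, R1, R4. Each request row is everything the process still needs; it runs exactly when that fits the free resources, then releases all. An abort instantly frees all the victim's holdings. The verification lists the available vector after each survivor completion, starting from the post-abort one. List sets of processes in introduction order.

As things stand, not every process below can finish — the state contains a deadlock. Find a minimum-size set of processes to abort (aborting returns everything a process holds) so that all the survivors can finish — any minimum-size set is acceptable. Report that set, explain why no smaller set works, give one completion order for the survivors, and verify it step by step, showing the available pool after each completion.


The answer: abort T6.
Key observation: no ordering could ever have run T8 before the abort of T6; with (0, 0, 1) back in the pool it fits at step 5.
No smaller set exists: with zero aborts the deadlock remains.
One survivor order: T4, T7, T1, T3, T8. Verifying each step (post-abort pool first):
  pool = (1, 0, 4)
  T4: need (1, 0, 1) fits (1, 0, 4); releases (3, 1, 1), pool now (4, 1, 5)
  T7: need (3, 1, 1) fits (4, 1, 5); releases (2, 1, 2), pool now (6, 2, 7)
  T1: need (6, 2, 5) fits (6, 2, 7); releases (2, 0, 2), pool now (8, 2, 9)
  T3: need (8, 1, 4) fits (8, 2, 9); releases (0, 1, 0), pool now (8, 3, 9)
  T8: need (0, 0, 9) fits (8, 3, 9); releases (0, 1, 1), pool now (8, 4, 10)
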